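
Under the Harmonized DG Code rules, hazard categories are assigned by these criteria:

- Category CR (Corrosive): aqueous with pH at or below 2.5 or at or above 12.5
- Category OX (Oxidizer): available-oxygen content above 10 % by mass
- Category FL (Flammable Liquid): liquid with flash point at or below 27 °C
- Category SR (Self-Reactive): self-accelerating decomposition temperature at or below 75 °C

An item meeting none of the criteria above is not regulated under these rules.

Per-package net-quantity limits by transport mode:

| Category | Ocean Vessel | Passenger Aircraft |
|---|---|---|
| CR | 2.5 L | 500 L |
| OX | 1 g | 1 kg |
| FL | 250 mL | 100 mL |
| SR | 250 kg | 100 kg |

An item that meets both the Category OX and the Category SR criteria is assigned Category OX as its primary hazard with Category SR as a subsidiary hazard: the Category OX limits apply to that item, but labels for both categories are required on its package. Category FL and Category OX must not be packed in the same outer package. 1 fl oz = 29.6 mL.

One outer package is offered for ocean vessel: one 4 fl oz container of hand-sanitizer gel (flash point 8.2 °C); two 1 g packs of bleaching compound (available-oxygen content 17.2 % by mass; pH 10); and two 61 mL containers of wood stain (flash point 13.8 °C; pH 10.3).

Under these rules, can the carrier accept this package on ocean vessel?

No

Hand-sanitizer gel: flash point 8.2 °C ≤ 27 °C → Category FL (Flammable Liquid).
With available-oxygen content 17.2 % by mass (> 10 % by mass), the bleaching compound falls in Category OX.
Wood stain: flash point 13.8 °C ≤ 27 °C → Category FL (Flammable Liquid).
Total Category FL: (one 4 fl oz container = 118.4 mL) + (two 61 mL containers = 122 mL) = 240.4 mL.
That is within the Category FL ocean vessel limit of 250 mL.
Category OX quantity: two 1 g packs = 2 g.
2 g exceeds the ocean vessel limit of 1 g for Category OX.
Category FL and Category OX may not share an outer package.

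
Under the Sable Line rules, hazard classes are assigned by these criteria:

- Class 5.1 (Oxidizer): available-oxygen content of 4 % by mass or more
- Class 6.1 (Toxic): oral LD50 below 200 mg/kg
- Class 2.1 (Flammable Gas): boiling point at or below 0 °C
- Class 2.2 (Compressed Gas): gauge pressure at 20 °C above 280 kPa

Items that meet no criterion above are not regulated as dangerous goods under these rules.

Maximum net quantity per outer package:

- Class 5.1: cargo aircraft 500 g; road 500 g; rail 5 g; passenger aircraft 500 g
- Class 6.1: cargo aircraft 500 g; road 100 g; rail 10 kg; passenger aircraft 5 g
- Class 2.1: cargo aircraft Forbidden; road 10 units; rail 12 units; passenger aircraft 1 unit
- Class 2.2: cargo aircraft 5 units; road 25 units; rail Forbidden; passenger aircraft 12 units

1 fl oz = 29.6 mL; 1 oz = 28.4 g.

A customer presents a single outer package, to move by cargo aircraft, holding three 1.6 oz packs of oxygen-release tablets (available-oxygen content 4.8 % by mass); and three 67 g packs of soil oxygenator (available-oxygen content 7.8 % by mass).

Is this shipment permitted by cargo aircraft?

The oxygen-release tablets have available-oxygen content 4.8 % by mass, which is ≥ 4 % by mass, so they are Class 5.1 (Oxidizer).
With available-oxygen content 7.8 % by mass (≥ 4 % by mass), the soil oxygenator falls in Class 5.1.
Total Class 5.1: (three 1.6 oz packs = 136.32 g) + (three 67 g packs = 201 g) = 337.32 g.
That is within the Class 5.1 cargo aircraft limit of 500 g.

Yes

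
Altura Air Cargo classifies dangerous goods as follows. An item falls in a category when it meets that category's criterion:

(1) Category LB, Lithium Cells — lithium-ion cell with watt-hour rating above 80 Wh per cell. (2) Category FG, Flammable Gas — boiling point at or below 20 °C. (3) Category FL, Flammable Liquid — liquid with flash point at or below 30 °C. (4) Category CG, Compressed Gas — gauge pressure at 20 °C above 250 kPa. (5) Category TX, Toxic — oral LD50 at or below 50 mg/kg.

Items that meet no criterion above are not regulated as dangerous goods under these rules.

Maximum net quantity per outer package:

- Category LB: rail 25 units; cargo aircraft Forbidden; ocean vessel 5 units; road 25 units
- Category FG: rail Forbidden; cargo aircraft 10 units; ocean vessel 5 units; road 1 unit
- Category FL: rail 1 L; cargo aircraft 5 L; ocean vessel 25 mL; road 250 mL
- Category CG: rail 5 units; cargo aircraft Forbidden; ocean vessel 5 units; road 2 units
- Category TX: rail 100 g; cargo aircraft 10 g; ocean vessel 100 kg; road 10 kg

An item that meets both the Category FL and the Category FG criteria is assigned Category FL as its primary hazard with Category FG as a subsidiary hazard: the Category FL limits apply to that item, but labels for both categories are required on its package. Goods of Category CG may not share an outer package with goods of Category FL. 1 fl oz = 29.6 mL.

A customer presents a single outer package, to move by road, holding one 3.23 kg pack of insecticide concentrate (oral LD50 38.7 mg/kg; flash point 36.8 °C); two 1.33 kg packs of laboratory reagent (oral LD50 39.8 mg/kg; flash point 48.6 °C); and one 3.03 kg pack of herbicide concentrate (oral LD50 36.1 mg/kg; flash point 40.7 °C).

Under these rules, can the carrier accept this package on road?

Oral LD50 38.7 mg/kg meets the Category TX criterion (Toxic), so the insecticide concentrate is Category TX.
Oral LD50 39.8 mg/kg meets the Category TX criterion (Toxic), so the laboratory reagent is Category TX.
Herbicide concentrate: oral LD50 36.1 mg/kg ≤ 50 mg/kg → Category TX (Toxic).
Category TX net quantity: 3.23 kg + (two 1.33 kg packs = 2.66 kg) + 3.03 kg = 8.92 kg.
8.92 kg ≤ 10 kg (road limit, Category TX) — within limit.

Yes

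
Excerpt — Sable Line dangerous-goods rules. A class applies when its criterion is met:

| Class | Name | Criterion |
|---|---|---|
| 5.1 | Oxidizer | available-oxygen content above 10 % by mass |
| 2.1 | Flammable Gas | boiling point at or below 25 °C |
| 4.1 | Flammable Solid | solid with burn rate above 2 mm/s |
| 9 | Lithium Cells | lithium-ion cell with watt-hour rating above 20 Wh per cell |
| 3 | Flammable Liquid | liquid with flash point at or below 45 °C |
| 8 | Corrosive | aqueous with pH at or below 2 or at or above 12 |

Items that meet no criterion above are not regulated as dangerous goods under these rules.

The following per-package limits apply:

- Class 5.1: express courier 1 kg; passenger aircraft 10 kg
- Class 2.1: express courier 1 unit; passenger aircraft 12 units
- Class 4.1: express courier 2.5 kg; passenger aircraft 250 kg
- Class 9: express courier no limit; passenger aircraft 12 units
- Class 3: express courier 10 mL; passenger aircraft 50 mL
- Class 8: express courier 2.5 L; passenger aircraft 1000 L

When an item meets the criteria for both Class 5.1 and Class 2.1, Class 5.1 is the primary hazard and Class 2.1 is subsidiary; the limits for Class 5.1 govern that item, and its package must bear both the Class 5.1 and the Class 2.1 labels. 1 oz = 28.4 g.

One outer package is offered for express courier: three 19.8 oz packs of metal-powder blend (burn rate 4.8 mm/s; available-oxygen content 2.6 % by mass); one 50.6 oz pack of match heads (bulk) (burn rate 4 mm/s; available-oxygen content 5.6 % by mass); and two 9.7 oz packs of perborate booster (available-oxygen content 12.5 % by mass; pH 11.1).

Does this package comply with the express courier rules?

No

The metal-powder blend has burn rate 4.8 mm/s, which is > 2 mm/s, so it is Class 4.1 (Flammable Solid).
Burn rate 4 mm/s meets the Class 4.1 criterion (Flammable Solid), so the match heads (bulk) are Class 4.1.
Available-oxygen content 12.5 % by mass meets the Class 5.1 criterion (Oxidizer), so the perborate booster is Class 5.1.
Total Class 4.1: (three 19.8 oz packs = 1686.96 g) + (one 50.6 oz pack = 1437.04 g) = 3.124 kg.
3.124 kg > 2.5 kg (express courier limit, Class 4.1) — over the limit.
Class 5.1 quantity: two 9.7 oz packs = 550.96 g.
550.96 g ≤ 1 kg (express courier limit, Class 5.1) — within limit.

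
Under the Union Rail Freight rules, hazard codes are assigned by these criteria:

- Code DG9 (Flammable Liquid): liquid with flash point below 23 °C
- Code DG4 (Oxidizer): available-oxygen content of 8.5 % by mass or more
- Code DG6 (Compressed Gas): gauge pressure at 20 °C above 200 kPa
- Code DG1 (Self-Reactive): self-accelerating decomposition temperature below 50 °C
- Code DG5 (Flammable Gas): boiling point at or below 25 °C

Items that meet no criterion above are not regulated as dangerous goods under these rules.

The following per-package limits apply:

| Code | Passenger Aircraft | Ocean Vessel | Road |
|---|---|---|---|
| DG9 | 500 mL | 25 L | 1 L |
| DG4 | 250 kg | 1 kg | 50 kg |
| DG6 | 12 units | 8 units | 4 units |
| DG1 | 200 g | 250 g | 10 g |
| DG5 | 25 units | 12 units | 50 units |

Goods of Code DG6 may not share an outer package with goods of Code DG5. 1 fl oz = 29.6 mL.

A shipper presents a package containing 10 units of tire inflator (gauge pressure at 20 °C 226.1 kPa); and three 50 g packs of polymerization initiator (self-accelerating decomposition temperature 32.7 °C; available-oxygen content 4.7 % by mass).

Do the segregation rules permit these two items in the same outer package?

Yes

With gauge pressure at 20 °C 226.1 kPa (> 200 kPa), the tire inflator falls in Code DG6.
Self-accelerating decomposition temperature 32.7 °C meets the Code DG1 criterion (Self-Reactive), so the polymerization initiator is Code DG1.
No segregation rule bars Code DG6 with Code DG1.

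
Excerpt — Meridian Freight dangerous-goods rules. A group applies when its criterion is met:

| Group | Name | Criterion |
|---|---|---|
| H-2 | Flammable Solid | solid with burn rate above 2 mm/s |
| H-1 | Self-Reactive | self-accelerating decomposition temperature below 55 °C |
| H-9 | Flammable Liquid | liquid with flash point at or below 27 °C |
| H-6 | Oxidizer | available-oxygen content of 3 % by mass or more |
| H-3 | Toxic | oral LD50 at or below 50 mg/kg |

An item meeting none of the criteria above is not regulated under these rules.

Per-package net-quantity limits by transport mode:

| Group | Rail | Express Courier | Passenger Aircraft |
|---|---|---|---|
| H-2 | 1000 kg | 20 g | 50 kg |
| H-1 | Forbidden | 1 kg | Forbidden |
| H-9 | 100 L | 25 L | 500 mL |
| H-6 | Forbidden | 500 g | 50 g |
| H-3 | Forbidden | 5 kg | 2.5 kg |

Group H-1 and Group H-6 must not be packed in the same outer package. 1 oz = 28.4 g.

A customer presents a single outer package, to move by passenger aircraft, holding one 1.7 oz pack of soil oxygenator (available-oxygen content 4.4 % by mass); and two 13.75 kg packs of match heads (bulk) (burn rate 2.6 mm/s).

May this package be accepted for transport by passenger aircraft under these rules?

The soil oxygenator has available-oxygen content 4.4 % by mass, which is ≥ 3 % by mass, so it is Group H-6 (Oxidizer).
Burn rate 2.6 mm/s meets the Group H-2 criterion (Flammable Solid), so the match heads (bulk) are Group H-2.
Group H-2 quantity: two 13.75 kg packs = 27.5 kg.
That is within the Group H-2 passenger aircraft limit of 50 kg.
Group H-6 quantity: one 1.7 oz pack = 48.28 g.
48.28 g ≤ 50 g (passenger aircraft limit, Group H-6) — within limit.
The segregation rule (Group H-1 with Group H-6) does not apply to Group H-2 with Group H-6.
Every hazard group is within its passenger aircraft limit and no segregation rule is violated.

Yes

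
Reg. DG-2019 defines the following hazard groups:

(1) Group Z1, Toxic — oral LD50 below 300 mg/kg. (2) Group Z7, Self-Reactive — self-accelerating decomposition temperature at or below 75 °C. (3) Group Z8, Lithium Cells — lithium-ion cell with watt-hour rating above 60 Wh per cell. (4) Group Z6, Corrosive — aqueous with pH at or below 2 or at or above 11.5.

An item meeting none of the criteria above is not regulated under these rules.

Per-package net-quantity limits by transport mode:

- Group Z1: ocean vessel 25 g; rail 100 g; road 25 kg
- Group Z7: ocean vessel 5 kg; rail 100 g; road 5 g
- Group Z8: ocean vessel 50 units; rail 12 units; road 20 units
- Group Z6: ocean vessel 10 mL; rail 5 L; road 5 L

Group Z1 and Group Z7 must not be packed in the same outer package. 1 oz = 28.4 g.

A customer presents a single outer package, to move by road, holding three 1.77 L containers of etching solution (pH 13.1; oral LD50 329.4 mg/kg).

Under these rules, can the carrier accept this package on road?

pH 13.1 meets the Group Z6 criterion (Corrosive), so the etching solution is Group Z6.
Group Z6 quantity: three 1.77 L containers = 5.31 L.
5.31 L exceeds the road limit of 5 L for Group Z6.

No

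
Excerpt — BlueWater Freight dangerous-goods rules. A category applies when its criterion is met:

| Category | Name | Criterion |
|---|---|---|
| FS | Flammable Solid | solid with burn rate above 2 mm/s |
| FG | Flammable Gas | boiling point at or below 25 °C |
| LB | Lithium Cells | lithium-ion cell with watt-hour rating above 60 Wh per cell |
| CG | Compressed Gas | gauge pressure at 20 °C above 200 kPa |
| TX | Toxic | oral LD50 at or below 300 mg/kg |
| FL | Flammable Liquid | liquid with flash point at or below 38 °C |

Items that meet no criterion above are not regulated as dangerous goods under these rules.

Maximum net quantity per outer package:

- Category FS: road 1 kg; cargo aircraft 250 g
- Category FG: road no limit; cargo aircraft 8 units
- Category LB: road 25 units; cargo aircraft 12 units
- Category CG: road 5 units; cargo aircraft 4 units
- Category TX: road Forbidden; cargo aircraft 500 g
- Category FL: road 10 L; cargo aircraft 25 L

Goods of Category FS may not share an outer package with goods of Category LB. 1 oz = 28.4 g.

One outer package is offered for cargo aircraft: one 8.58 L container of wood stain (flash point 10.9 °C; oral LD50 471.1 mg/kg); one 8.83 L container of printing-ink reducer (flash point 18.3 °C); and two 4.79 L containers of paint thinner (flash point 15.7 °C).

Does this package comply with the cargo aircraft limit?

The wood stain has flash point 10.9 °C, which is ≤ 38 °C, so it is Category FL (Flammable Liquid).
Printing-ink reducer: flash point 18.3 °C ≤ 38 °C → Category FL (Flammable Liquid).
Flash point 15.7 °C meets the Category FL criterion (Flammable Liquid), so the paint thinner is Category FL.
Category FL net quantity: 8.58 L + 8.83 L + (two 4.79 L containers = 9.58 L) = 26.99 L.
26.99 L > 25 L (cargo aircraft limit, Category FL) — over the limit.

No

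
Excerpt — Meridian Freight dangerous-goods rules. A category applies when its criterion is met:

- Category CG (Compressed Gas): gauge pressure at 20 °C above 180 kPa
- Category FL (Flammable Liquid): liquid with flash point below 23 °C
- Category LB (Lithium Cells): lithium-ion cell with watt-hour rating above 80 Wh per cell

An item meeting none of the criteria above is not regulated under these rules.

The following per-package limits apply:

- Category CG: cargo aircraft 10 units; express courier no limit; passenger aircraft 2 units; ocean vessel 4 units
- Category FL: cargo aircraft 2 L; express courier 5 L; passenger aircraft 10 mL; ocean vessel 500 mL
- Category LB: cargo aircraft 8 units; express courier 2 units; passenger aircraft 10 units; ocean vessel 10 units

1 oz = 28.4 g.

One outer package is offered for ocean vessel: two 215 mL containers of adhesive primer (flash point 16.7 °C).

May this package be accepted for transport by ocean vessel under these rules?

Yes

Adhesive primer: flash point 16.7 °C < 23 °C → Category FL (Flammable Liquid).
Category FL quantity: two 215 mL containers = 430 mL.
430 mL ≤ 500 mL (ocean vessel limit, Category FL) — within limit.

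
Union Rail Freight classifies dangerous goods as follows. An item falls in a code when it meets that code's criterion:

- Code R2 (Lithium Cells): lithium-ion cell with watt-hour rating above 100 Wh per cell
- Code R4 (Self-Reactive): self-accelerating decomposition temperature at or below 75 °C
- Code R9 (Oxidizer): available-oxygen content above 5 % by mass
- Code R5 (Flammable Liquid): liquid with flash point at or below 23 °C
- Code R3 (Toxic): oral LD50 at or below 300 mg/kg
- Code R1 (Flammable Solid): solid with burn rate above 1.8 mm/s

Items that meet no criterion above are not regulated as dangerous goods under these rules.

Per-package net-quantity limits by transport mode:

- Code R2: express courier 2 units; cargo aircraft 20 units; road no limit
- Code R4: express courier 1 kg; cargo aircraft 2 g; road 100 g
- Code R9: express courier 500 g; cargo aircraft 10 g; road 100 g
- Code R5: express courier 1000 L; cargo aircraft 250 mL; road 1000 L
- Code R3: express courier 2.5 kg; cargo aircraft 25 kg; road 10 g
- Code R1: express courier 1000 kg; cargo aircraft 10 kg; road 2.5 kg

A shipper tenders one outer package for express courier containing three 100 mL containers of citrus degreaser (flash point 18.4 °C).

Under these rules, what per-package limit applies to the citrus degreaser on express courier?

1000 L

With flash point 18.4 °C (≤ 23 °C), the citrus degreaser falls in Code R5.
The express courier limit for Code R5 is 1000 L.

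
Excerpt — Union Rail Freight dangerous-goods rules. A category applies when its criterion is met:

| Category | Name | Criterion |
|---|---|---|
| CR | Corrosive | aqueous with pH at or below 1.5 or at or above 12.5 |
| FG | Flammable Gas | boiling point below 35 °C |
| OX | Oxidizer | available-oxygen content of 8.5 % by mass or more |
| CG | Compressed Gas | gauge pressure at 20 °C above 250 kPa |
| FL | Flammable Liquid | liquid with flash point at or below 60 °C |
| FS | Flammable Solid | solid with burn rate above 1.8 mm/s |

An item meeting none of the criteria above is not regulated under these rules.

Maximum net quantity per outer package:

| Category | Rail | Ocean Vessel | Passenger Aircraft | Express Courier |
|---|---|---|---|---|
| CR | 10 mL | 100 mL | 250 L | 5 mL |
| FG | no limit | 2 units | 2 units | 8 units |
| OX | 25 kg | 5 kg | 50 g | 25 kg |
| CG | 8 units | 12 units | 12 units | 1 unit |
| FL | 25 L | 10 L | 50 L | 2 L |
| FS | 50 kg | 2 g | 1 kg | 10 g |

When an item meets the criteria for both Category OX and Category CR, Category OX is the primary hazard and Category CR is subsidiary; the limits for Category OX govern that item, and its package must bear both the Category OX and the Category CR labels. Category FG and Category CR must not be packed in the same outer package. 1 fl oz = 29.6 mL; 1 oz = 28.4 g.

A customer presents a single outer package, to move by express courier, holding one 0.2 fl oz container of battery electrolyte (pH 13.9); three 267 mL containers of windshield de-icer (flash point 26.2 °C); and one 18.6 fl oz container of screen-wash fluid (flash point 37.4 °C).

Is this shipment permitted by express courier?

With pH 13.9 (≥ 12.5), the battery electrolyte falls in Category CR.
Windshield de-icer: flash point 26.2 °C ≤ 60 °C → Category FL (Flammable Liquid).
With flash point 37.4 °C (≤ 60 °C), the screen-wash fluid falls in Category FL.
Total Category FL: (three 267 mL containers = 801 mL) + (one 18.6 fl oz container = 550.56 mL) = 1351.56 mL.
1351.56 mL is within the express courier limit of 2 L for Category FL.
Category CR quantity: one 0.2 fl oz container = 5.92 mL.
That exceeds the Category CR express courier limit of 5 mL.
The segregation rule (Category FG with Category CR) does not apply to Category FL with Category CR.

No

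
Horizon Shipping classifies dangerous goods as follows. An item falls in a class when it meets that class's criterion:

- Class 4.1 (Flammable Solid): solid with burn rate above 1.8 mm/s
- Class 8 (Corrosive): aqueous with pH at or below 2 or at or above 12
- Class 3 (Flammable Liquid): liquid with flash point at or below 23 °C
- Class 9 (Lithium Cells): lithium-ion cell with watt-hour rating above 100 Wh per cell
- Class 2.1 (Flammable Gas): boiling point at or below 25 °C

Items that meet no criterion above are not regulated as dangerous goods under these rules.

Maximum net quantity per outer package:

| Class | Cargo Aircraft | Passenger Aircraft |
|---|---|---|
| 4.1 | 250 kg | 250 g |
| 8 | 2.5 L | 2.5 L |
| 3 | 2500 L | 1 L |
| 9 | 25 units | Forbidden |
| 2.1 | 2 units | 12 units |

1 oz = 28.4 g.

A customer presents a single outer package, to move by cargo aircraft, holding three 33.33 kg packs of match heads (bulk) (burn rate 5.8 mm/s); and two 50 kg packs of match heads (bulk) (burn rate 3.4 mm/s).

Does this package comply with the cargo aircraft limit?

Yes

Burn rate 5.8 mm/s meets the Class 4.1 criterion (Flammable Solid), so the match heads (bulk) are Class 4.1.
Match heads (bulk): burn rate 3.4 mm/s > 1.8 mm/s → Class 4.1 (Flammable Solid).
Total Class 4.1: (three 33.33 kg packs = 99.99 kg) + (two 50 kg packs = 100 kg) = 199.99 kg.
199.99 kg is within the cargo aircraft limit of 250 kg for Class 4.1.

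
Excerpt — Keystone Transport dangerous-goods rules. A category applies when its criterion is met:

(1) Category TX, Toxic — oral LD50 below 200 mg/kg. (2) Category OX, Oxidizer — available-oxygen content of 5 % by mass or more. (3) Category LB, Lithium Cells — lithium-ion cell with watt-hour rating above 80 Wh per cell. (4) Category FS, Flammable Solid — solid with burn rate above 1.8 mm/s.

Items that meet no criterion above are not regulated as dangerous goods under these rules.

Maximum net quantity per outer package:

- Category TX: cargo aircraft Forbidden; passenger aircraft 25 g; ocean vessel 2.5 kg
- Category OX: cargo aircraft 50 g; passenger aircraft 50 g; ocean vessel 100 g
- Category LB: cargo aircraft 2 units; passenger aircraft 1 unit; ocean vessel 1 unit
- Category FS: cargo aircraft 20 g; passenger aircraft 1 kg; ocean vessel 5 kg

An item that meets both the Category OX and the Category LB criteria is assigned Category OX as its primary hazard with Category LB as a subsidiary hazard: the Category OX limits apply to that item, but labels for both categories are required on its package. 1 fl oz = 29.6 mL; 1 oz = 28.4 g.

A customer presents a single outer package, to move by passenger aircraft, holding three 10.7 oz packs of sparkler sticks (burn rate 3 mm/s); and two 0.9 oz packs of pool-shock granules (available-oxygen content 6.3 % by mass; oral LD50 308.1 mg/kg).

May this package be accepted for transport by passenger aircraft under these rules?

With burn rate 3 mm/s (> 1.8 mm/s), the sparkler sticks fall in Category FS.
Available-oxygen content 6.3 % by mass meets the Category OX criterion (Oxidizer), so the pool-shock granules are Category OX.
Category OX quantity: two 0.9 oz packs = 51.12 g.
51.12 g exceeds the passenger aircraft limit of 50 g for Category OX.
Category FS quantity: three 10.7 oz packs = 911.64 g.
911.64 g is within the passenger aircraft limit of 1 kg for Category FS.

No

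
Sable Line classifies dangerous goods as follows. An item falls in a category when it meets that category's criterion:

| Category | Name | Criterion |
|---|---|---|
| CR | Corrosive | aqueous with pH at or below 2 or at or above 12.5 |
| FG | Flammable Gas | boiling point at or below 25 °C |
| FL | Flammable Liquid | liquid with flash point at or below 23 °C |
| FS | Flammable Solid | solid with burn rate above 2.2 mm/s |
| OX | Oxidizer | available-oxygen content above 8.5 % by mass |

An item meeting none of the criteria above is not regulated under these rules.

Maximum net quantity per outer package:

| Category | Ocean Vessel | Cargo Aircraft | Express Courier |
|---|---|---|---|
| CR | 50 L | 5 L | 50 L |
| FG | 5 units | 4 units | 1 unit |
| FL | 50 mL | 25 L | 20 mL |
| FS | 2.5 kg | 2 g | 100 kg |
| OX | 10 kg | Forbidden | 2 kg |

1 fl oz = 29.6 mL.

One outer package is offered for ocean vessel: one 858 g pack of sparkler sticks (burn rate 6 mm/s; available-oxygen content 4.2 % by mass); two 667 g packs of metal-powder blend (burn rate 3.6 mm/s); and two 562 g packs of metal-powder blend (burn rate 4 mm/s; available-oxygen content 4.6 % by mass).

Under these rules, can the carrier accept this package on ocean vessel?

The sparkler sticks have burn rate 6 mm/s, which is > 2.2 mm/s, so they are Category FS (Flammable Solid).
The metal-powder blend has burn rate 3.6 mm/s, which is > 2.2 mm/s, so it is Category FS (Flammable Solid).
Metal-powder blend: burn rate 4 mm/s > 2.2 mm/s → Category FS (Flammable Solid).
Total Category FS: 858 g + (two 667 g packs = 1.334 kg) + (two 562 g packs = 1.124 kg) = 3.316 kg.
3.316 kg exceeds the ocean vessel limit of 2.5 kg for Category FS.

No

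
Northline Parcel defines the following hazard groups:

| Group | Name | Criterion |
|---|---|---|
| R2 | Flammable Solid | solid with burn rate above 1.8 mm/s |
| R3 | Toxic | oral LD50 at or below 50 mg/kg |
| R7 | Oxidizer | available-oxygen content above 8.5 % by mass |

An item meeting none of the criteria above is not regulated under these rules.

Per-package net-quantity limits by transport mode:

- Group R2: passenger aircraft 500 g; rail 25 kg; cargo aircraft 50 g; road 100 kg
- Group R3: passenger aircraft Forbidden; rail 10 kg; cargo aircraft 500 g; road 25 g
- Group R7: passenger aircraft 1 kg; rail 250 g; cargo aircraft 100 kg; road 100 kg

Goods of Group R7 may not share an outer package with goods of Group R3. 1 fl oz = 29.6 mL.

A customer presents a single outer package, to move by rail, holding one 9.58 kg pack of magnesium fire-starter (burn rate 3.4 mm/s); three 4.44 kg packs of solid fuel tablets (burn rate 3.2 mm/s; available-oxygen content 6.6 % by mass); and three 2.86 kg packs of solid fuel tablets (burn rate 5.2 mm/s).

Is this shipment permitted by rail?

No

With burn rate 3.4 mm/s (> 1.8 mm/s), the magnesium fire-starter falls in Group R2.
With burn rate 3.2 mm/s (> 1.8 mm/s), the solid fuel tablets fall in Group R2.
Solid fuel tablets: burn rate 5.2 mm/s > 1.8 mm/s → Group R2 (Flammable Solid).
Group R2 net quantity: 9.58 kg + (three 4.44 kg packs = 13.32 kg) + (three 2.86 kg packs = 8.58 kg) = 31.48 kg.
31.48 kg > 25 kg (rail limit, Group R2) — over the limit.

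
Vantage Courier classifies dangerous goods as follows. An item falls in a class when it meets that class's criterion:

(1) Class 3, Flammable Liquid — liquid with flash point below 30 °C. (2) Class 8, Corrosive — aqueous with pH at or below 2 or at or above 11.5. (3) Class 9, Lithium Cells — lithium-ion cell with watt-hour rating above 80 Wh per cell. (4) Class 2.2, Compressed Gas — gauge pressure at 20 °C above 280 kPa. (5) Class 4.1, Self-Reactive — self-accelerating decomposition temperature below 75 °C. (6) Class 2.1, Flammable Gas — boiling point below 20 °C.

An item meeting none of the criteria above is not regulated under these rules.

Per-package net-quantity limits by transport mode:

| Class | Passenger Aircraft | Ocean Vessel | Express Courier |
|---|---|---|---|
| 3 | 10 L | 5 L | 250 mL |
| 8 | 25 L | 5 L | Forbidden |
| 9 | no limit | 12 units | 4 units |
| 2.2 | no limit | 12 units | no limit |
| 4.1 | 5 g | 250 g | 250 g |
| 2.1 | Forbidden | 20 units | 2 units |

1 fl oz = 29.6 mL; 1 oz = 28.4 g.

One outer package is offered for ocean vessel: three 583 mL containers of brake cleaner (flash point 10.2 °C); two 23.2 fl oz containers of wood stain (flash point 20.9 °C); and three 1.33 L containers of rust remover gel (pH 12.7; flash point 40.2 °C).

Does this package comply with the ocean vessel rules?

Flash point 10.2 °C meets the Class 3 criterion (Flammable Liquid), so the brake cleaner is Class 3.
The wood stain has flash point 20.9 °C, which is < 30 °C, so it is Class 3 (Flammable Liquid).
Rust remover gel: pH 12.7 ≥ 11.5 → Class 8 (Corrosive).
Total Class 3: (three 583 mL containers = 1.749 L) + (two 23.2 fl oz containers = 1373.44 mL) = 3122.44 mL.
That is within the Class 3 ocean vessel limit of 5 L.
Class 8 quantity: three 1.33 L containers = 3.99 L.
3.99 L ≤ 5 L (ocean vessel limit, Class 8) — within limit.
Every hazard class is within its ocean vessel limit and no segregation rule is violated.

Yes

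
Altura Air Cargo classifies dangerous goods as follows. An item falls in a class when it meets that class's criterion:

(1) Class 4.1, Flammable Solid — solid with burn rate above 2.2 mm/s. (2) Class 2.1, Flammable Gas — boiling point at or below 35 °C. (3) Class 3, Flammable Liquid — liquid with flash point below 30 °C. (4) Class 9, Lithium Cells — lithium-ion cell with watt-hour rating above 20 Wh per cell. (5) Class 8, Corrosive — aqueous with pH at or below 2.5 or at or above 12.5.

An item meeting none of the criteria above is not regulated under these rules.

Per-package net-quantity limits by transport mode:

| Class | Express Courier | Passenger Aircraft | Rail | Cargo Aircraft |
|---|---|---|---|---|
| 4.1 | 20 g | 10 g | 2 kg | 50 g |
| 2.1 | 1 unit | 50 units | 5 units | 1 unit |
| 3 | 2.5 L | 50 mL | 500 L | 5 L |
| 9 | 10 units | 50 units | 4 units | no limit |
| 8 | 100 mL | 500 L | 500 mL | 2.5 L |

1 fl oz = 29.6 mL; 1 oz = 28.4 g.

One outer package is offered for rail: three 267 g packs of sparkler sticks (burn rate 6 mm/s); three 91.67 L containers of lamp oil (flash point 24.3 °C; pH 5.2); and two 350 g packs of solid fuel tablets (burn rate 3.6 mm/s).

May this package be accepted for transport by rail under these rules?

Yes

Burn rate 6 mm/s meets the Class 4.1 criterion (Flammable Solid), so the sparkler sticks are Class 4.1.
The lamp oil has flash point 24.3 °C, which is < 30 °C, so it is Class 3 (Flammable Liquid).
With burn rate 3.6 mm/s (> 2.2 mm/s), the solid fuel tablets fall in Class 4.1.
Total Class 4.1: (three 267 g packs = 801 g) + (two 350 g packs = 700 g) = 1.501 kg.
That is within the Class 4.1 rail limit of 2 kg.
Class 3 quantity: three 91.67 L containers = 275.01 L.
That is within the Class 3 rail limit of 500 L.
Every hazard class is within its rail limit and no segregation rule is violated.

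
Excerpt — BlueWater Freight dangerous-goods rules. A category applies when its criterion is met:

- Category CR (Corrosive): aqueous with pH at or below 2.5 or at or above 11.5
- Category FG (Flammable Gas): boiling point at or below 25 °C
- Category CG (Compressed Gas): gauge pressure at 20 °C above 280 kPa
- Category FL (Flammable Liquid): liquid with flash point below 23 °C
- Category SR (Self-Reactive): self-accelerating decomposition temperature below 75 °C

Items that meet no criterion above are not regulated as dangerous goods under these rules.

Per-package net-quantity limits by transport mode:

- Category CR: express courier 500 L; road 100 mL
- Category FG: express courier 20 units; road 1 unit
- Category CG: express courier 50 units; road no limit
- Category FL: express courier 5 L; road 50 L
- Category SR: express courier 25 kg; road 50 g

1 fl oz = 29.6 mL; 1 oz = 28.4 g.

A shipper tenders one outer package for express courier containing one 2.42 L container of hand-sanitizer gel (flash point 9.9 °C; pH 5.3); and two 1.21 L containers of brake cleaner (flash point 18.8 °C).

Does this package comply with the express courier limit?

Yes

Flash point 9.9 °C meets the Category FL criterion (Flammable Liquid), so the hand-sanitizer gel is Category FL.
The brake cleaner has flash point 18.8 °C, which is < 23 °C, so it is Category FL (Flammable Liquid).
Total Category FL: 2.42 L + (two 1.21 L containers = 2.42 L) = 4.84 L.
That is within the Category FL express courier limit of 5 L.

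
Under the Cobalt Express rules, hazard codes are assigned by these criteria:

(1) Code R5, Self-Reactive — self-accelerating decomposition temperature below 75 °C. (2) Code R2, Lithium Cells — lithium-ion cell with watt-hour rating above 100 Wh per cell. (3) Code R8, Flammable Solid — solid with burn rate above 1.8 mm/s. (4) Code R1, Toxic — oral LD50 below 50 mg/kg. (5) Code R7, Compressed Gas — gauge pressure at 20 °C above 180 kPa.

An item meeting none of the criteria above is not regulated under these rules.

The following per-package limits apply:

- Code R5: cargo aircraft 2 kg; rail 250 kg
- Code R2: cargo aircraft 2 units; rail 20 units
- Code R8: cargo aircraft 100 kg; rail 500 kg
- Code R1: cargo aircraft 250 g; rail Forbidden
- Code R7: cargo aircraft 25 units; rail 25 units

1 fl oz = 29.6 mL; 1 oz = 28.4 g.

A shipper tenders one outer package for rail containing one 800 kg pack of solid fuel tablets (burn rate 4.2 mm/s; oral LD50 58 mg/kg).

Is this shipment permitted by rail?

The solid fuel tablets have burn rate 4.2 mm/s, which is > 1.8 mm/s, so they are Code R8 (Flammable Solid).
Code R8 quantity: 800 kg.
800 kg > 500 kg (rail limit, Code R8) — over the limit.

No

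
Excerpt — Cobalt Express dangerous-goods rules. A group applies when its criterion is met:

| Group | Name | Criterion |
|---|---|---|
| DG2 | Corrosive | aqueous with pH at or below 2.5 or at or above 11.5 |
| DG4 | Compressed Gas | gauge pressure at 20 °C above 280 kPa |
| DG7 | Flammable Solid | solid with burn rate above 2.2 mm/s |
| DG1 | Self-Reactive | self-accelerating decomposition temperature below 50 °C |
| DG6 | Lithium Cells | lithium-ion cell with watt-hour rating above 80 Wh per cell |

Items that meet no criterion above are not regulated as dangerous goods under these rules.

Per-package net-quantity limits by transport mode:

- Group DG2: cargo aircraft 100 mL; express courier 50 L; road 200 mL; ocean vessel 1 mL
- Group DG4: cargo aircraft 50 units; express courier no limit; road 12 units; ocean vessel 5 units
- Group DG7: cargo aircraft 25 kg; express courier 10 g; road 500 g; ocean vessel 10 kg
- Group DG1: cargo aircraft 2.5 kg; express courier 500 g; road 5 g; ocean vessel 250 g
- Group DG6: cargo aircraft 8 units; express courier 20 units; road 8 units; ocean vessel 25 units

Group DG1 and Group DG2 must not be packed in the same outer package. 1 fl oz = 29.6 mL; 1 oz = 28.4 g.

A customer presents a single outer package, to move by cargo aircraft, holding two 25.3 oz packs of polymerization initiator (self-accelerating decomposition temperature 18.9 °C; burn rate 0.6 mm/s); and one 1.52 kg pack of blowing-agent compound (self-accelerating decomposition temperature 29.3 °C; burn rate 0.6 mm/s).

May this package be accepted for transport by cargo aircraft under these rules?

The polymerization initiator has self-accelerating decomposition temperature 18.9 °C, which is < 50 °C, so it is Group DG1 (Self-Reactive).
Blowing-agent compound: self-accelerating decomposition temperature 29.3 °C < 50 °C → Group DG1 (Self-Reactive).
Group DG1 net quantity: (two 25.3 oz packs = 1437.04 g) + 1.52 kg = 2957.04 g.
2957.04 g > 2.5 kg (cargo aircraft limit, Group DG1) — over the limit.

No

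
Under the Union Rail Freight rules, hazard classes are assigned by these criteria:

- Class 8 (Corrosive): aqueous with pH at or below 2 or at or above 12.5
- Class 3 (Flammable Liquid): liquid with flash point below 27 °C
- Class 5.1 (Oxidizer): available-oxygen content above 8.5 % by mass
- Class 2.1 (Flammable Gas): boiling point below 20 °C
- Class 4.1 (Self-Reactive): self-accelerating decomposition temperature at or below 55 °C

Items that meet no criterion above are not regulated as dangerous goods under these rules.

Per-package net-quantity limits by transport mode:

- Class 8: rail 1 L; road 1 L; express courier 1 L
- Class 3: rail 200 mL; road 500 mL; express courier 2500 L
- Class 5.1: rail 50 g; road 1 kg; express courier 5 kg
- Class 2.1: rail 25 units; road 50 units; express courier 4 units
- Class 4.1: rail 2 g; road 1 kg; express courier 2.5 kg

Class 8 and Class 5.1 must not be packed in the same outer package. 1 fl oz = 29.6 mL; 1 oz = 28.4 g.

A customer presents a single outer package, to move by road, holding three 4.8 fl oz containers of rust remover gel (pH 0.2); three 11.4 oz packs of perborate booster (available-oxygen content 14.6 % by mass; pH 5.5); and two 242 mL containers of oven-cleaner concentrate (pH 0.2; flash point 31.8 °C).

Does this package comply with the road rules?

pH 0.2 meets the Class 8 criterion (Corrosive), so the rust remover gel is Class 8.
With available-oxygen content 14.6 % by mass (> 8.5 % by mass), the perborate booster falls in Class 5.1.
With pH 0.2 (≤ 2), the oven-cleaner concentrate falls in Class 8.
Total Class 8: (three 4.8 fl oz containers = 426.24 mL) + (two 242 mL containers = 484 mL) = 910.24 mL.
910.24 mL ≤ 1 L (road limit, Class 8) — within limit.
Class 5.1 quantity: three 11.4 oz packs = 971.28 g.
That is within the Class 5.1 road limit of 1 kg.
Class 8 and Class 5.1 may not share an outer package.

No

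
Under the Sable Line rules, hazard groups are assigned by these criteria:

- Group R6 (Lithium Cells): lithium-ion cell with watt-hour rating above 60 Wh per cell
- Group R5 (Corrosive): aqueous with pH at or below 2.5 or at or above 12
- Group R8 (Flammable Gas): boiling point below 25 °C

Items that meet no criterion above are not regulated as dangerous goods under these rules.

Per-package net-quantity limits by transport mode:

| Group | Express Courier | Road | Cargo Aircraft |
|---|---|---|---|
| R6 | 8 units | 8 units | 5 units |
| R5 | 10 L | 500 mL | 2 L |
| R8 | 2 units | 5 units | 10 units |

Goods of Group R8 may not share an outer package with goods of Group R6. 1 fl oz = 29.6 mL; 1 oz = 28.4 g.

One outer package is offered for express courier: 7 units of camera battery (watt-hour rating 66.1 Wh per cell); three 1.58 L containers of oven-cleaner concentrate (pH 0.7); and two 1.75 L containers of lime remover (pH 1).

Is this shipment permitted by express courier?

Yes

The camera battery has watt-hour rating 66.1 Wh per cell, which is > 60 Wh per cell, so it is Group R6 (Lithium Cells).
The oven-cleaner concentrate has pH 0.7, which is ≤ 2.5, so it is Group R5 (Corrosive).
Lime remover: pH 1 ≤ 2.5 → Group R5 (Corrosive).
Total Group R5: (three 1.58 L containers = 4.74 L) + (two 1.75 L containers = 3.5 L) = 8.24 L.
8.24 L ≤ 10 L (express courier limit, Group R5) — within limit.
Group R6 quantity: 7 units.
That is within the Group R6 express courier limit of 8 units.
The segregation rule (Group R8 with Group R6) does not apply to Group R5 with Group R6.
Every hazard group is within its express courier limit and no segregation rule is violated.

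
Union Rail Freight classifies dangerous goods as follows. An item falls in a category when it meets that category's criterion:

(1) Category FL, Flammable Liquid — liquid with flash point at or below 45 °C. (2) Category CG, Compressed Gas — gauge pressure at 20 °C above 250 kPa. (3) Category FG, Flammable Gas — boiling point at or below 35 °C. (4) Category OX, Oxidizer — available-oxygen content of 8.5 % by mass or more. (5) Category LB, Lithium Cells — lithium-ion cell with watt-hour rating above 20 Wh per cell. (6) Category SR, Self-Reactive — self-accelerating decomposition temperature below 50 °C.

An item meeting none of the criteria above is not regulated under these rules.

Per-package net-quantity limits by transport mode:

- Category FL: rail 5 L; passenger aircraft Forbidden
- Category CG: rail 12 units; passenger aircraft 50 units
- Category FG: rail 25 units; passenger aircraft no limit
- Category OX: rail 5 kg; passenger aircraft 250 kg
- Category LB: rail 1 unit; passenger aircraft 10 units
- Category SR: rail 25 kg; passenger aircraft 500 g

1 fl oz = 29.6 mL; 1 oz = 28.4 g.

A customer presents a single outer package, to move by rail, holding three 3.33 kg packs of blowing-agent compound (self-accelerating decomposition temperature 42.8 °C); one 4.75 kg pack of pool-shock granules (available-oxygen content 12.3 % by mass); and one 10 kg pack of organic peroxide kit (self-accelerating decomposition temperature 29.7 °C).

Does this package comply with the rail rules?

Yes

Self-accelerating decomposition temperature 42.8 °C meets the Category SR criterion (Self-Reactive), so the blowing-agent compound is Category SR.
Available-oxygen content 12.3 % by mass meets the Category OX criterion (Oxidizer), so the pool-shock granules are Category OX.
The organic peroxide kit has self-accelerating decomposition temperature 29.7 °C, which is < 50 °C, so it is Category SR (Self-Reactive).
Category SR net quantity: (three 3.33 kg packs = 9.99 kg) + 10 kg = 19.99 kg.
That is within the Category SR rail limit of 25 kg.
Category OX quantity: 4.75 kg.
That is within the Category OX rail limit of 5 kg.
Every hazard category is within its rail limit and no segregation rule is violated.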